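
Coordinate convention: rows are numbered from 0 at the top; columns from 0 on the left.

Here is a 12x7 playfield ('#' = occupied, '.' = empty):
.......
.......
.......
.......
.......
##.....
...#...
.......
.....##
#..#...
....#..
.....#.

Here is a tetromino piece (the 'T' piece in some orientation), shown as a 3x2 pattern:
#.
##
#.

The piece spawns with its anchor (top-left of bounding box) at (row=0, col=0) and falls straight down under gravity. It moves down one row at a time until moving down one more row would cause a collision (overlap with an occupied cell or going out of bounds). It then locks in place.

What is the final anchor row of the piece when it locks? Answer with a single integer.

Answer: 2

Derivation:
Spawn at (row=0, col=0). Try each row:
  row 0: fits
  row 1: fits
  row 2: fits
  row 3: blocked -> lock at row 2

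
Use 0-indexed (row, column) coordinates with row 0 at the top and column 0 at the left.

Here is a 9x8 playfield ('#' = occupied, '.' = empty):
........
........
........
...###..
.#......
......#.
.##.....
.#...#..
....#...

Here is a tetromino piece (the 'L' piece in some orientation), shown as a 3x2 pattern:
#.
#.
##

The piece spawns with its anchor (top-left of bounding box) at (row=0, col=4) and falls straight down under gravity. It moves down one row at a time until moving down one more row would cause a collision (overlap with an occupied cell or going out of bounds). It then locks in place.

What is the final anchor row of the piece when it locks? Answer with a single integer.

Spawn at (row=0, col=4). Try each row:
  row 0: fits
  row 1: blocked -> lock at row 0

Answer: 0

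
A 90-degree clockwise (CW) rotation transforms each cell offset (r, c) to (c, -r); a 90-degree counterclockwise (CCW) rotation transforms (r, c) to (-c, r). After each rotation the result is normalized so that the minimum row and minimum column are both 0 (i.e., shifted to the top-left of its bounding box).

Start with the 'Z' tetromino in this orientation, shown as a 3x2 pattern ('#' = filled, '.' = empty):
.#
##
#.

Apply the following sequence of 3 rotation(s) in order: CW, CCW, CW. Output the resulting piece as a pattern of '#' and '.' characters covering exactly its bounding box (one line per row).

Start:
.#
##
#.
After rotation 1 (CW):
##.
.##
After rotation 2 (CCW):
.#
##
#.
After rotation 3 (CW):
##.
.##

Answer: ##.
.##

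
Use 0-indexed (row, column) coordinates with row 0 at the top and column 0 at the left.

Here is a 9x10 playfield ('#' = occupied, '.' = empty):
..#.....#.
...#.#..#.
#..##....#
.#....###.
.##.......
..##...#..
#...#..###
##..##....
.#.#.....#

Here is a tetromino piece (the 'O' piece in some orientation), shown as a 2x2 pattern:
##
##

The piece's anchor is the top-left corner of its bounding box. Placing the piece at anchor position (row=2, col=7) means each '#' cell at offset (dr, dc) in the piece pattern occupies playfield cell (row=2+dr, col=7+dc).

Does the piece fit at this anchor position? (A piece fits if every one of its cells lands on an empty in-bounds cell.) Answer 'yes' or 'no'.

Answer: no

Derivation:
Check each piece cell at anchor (2, 7):
  offset (0,0) -> (2,7): empty -> OK
  offset (0,1) -> (2,8): empty -> OK
  offset (1,0) -> (3,7): occupied ('#') -> FAIL
  offset (1,1) -> (3,8): occupied ('#') -> FAIL
All cells valid: no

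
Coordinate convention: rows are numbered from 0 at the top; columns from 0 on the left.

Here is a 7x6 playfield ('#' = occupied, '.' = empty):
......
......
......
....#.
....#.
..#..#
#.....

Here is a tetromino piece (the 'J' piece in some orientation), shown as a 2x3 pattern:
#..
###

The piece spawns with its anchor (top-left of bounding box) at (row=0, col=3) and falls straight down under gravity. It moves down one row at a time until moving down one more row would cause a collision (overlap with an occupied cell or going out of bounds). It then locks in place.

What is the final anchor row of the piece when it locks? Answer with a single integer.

Spawn at (row=0, col=3). Try each row:
  row 0: fits
  row 1: fits
  row 2: blocked -> lock at row 1

Answer: 1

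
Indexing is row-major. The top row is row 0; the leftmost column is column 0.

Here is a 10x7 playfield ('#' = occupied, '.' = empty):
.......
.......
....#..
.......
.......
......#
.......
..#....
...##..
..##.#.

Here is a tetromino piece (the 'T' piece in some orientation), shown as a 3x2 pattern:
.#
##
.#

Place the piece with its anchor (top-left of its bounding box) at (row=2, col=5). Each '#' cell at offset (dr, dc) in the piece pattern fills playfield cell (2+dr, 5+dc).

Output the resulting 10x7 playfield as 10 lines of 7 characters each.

Fill (2+0,5+1) = (2,6)
Fill (2+1,5+0) = (3,5)
Fill (2+1,5+1) = (3,6)
Fill (2+2,5+1) = (4,6)

Answer: .......
.......
....#.#
.....##
......#
......#
.......
..#....
...##..
..##.#.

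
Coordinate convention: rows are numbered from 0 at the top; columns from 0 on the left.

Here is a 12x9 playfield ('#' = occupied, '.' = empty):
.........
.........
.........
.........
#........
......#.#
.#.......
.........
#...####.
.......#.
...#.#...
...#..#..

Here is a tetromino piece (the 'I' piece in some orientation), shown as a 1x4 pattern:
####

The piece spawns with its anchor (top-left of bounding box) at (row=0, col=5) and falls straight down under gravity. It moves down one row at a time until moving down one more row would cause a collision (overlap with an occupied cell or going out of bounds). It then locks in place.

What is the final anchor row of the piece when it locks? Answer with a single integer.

Spawn at (row=0, col=5). Try each row:
  row 0: fits
  row 1: fits
  row 2: fits
  row 3: fits
  row 4: fits
  row 5: blocked -> lock at row 4

Answer: 4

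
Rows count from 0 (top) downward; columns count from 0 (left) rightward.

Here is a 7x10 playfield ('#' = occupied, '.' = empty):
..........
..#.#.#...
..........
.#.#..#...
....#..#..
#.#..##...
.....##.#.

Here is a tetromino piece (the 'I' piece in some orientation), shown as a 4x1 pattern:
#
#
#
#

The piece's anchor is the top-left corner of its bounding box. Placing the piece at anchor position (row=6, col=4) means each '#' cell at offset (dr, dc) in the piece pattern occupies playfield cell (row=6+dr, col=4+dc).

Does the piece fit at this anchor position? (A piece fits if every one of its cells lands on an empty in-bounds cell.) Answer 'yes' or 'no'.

Check each piece cell at anchor (6, 4):
  offset (0,0) -> (6,4): empty -> OK
  offset (1,0) -> (7,4): out of bounds -> FAIL
  offset (2,0) -> (8,4): out of bounds -> FAIL
  offset (3,0) -> (9,4): out of bounds -> FAIL
All cells valid: no

Answer: no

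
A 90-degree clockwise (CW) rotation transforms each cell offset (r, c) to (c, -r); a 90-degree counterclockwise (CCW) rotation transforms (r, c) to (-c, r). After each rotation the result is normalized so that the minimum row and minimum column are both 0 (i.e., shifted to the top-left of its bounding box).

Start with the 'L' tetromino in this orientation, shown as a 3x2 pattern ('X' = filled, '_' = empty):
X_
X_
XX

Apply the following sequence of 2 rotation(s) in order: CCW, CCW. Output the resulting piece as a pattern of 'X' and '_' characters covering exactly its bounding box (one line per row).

Answer: XX
_X
_X

Derivation:
Start:
X_
X_
XX
After rotation 1 (CCW):
__X
XXX
After rotation 2 (CCW):
XX
_X
_X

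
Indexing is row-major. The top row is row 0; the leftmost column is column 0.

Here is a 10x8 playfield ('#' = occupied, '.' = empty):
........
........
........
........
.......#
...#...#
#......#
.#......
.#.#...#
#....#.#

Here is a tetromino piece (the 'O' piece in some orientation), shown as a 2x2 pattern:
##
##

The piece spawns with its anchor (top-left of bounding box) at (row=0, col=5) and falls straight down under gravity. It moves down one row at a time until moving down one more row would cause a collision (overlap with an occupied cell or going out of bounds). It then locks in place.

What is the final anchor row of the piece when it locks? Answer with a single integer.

Answer: 7

Derivation:
Spawn at (row=0, col=5). Try each row:
  row 0: fits
  row 1: fits
  row 2: fits
  row 3: fits
  row 4: fits
  row 5: fits
  row 6: fits
  row 7: fits
  row 8: blocked -> lock at row 7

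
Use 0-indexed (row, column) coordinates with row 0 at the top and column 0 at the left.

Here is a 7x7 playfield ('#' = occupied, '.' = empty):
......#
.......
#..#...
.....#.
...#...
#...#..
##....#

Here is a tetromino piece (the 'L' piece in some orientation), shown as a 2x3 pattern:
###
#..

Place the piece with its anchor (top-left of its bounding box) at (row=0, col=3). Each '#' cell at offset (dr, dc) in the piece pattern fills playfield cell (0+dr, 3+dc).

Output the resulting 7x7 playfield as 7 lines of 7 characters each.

Fill (0+0,3+0) = (0,3)
Fill (0+0,3+1) = (0,4)
Fill (0+0,3+2) = (0,5)
Fill (0+1,3+0) = (1,3)

Answer: ...####
...#...
#..#...
.....#.
...#...
#...#..
##....#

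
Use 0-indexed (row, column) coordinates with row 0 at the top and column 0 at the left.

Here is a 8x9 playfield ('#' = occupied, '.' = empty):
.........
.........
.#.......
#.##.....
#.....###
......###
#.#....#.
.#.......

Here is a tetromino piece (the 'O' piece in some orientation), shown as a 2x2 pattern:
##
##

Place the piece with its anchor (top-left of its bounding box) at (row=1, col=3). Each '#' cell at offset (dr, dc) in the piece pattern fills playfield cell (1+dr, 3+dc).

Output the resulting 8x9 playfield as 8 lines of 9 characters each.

Answer: .........
...##....
.#.##....
#.##.....
#.....###
......###
#.#....#.
.#.......

Derivation:
Fill (1+0,3+0) = (1,3)
Fill (1+0,3+1) = (1,4)
Fill (1+1,3+0) = (2,3)
Fill (1+1,3+1) = (2,4)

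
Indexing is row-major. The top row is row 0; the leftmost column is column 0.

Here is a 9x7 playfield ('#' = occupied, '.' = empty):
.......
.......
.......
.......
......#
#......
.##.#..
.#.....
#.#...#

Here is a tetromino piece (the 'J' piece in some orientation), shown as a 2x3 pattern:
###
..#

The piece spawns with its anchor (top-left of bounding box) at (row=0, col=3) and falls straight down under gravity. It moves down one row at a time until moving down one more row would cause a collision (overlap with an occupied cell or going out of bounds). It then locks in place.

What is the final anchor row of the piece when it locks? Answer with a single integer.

Answer: 5

Derivation:
Spawn at (row=0, col=3). Try each row:
  row 0: fits
  row 1: fits
  row 2: fits
  row 3: fits
  row 4: fits
  row 5: fits
  row 6: blocked -> lock at row 5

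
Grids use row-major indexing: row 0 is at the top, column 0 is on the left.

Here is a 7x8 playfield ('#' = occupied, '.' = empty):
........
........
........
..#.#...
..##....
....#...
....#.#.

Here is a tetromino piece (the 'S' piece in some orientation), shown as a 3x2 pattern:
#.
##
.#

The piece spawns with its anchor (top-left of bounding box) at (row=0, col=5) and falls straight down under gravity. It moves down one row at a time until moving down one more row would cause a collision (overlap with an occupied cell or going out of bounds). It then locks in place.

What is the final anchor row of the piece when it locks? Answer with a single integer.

Spawn at (row=0, col=5). Try each row:
  row 0: fits
  row 1: fits
  row 2: fits
  row 3: fits
  row 4: blocked -> lock at row 3

Answer: 3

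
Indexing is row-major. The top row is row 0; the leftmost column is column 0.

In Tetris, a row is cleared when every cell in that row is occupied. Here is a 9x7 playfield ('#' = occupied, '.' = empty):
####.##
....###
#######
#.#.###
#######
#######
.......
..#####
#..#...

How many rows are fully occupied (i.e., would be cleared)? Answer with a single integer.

Answer: 3

Derivation:
Check each row:
  row 0: 1 empty cell -> not full
  row 1: 4 empty cells -> not full
  row 2: 0 empty cells -> FULL (clear)
  row 3: 2 empty cells -> not full
  row 4: 0 empty cells -> FULL (clear)
  row 5: 0 empty cells -> FULL (clear)
  row 6: 7 empty cells -> not full
  row 7: 2 empty cells -> not full
  row 8: 5 empty cells -> not full
Total rows cleared: 3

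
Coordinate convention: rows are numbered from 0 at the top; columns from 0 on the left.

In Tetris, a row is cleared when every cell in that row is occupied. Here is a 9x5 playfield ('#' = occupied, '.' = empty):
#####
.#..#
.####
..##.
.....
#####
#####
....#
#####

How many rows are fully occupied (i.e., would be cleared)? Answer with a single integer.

Answer: 4

Derivation:
Check each row:
  row 0: 0 empty cells -> FULL (clear)
  row 1: 3 empty cells -> not full
  row 2: 1 empty cell -> not full
  row 3: 3 empty cells -> not full
  row 4: 5 empty cells -> not full
  row 5: 0 empty cells -> FULL (clear)
  row 6: 0 empty cells -> FULL (clear)
  row 7: 4 empty cells -> not full
  row 8: 0 empty cells -> FULL (clear)
Total rows cleared: 4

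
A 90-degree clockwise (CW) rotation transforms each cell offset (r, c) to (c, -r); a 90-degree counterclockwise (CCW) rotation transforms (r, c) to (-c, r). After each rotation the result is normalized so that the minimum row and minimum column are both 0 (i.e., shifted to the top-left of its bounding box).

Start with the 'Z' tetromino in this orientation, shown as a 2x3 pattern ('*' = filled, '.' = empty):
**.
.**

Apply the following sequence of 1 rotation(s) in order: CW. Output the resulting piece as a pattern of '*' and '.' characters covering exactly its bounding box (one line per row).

Start:
**.
.**
After rotation 1 (CW):
.*
**
*.

Answer: .*
**
*.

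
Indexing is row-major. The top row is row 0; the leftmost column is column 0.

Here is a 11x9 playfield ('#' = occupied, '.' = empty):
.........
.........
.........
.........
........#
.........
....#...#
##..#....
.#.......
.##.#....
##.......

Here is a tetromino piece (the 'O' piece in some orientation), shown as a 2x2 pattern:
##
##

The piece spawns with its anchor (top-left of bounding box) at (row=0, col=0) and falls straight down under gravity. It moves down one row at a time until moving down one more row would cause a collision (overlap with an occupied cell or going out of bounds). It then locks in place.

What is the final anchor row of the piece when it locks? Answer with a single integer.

Answer: 5

Derivation:
Spawn at (row=0, col=0). Try each row:
  row 0: fits
  row 1: fits
  row 2: fits
  row 3: fits
  row 4: fits
  row 5: fits
  row 6: blocked -> lock at row 5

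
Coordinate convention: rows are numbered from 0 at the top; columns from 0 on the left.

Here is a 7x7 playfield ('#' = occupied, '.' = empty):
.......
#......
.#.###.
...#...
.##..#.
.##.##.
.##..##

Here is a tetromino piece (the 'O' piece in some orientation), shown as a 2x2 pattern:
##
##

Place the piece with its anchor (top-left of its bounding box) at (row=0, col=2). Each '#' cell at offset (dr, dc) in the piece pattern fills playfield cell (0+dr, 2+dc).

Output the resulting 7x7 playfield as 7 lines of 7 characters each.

Answer: ..##...
#.##...
.#.###.
...#...
.##..#.
.##.##.
.##..##

Derivation:
Fill (0+0,2+0) = (0,2)
Fill (0+0,2+1) = (0,3)
Fill (0+1,2+0) = (1,2)
Fill (0+1,2+1) = (1,3)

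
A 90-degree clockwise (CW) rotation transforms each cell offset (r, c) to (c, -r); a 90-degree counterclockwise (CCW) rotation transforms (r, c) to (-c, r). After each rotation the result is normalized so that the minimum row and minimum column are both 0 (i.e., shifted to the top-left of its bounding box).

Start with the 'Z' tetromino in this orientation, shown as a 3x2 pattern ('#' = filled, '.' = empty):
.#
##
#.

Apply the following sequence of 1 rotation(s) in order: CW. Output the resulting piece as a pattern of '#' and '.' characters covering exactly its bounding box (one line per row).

Start:
.#
##
#.
After rotation 1 (CW):
##.
.##

Answer: ##.
.##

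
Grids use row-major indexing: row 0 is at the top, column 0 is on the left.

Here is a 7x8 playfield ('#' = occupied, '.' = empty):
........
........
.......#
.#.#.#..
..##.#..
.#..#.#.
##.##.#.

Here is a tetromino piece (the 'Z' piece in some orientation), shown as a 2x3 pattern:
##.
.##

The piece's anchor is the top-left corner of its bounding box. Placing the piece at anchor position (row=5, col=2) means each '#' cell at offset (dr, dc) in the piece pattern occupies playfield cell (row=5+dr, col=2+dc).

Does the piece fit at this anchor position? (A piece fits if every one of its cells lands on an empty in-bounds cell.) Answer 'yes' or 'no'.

Check each piece cell at anchor (5, 2):
  offset (0,0) -> (5,2): empty -> OK
  offset (0,1) -> (5,3): empty -> OK
  offset (1,1) -> (6,3): occupied ('#') -> FAIL
  offset (1,2) -> (6,4): occupied ('#') -> FAIL
All cells valid: no

Answer: no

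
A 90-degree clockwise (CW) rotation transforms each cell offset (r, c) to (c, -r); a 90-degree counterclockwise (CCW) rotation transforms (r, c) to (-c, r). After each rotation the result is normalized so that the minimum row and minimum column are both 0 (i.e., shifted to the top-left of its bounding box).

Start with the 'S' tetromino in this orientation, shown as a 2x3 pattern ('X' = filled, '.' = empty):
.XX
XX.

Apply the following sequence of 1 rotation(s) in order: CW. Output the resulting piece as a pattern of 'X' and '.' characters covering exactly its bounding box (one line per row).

Answer: X.
XX
.X

Derivation:
Start:
.XX
XX.
After rotation 1 (CW):
X.
XX
.X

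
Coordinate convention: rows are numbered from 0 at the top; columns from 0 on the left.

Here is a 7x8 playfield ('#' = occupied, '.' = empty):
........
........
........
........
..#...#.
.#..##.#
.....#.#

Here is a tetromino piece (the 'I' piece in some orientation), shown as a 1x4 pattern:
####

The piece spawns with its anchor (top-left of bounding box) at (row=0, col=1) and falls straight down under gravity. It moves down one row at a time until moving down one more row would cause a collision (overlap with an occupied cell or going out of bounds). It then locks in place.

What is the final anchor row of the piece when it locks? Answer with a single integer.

Spawn at (row=0, col=1). Try each row:
  row 0: fits
  row 1: fits
  row 2: fits
  row 3: fits
  row 4: blocked -> lock at row 3

Answer: 3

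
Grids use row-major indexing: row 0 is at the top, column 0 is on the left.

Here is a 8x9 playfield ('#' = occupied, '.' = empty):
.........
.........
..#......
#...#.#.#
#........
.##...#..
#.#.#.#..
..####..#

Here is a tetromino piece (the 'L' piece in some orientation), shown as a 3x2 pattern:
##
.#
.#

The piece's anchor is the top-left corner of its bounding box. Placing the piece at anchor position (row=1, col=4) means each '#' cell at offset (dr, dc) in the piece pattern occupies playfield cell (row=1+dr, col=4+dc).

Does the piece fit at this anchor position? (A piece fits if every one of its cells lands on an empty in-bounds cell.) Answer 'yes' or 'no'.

Check each piece cell at anchor (1, 4):
  offset (0,0) -> (1,4): empty -> OK
  offset (0,1) -> (1,5): empty -> OK
  offset (1,1) -> (2,5): empty -> OK
  offset (2,1) -> (3,5): empty -> OK
All cells valid: yes

Answer: yes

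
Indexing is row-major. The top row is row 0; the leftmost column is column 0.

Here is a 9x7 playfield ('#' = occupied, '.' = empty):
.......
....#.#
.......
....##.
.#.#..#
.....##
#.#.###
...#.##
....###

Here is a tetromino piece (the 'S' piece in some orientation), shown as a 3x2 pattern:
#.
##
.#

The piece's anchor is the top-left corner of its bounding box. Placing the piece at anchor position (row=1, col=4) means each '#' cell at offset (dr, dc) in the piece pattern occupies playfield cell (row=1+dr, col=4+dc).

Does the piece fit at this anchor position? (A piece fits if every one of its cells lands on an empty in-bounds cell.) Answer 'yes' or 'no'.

Check each piece cell at anchor (1, 4):
  offset (0,0) -> (1,4): occupied ('#') -> FAIL
  offset (1,0) -> (2,4): empty -> OK
  offset (1,1) -> (2,5): empty -> OK
  offset (2,1) -> (3,5): occupied ('#') -> FAIL
All cells valid: no

Answer: no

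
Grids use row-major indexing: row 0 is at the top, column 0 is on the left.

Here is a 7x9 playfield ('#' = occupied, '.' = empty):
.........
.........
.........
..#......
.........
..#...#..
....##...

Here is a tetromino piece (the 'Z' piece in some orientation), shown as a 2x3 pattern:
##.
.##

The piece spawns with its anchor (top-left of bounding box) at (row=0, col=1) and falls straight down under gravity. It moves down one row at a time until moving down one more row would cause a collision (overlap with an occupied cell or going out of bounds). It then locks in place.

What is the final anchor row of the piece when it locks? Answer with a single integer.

Spawn at (row=0, col=1). Try each row:
  row 0: fits
  row 1: fits
  row 2: blocked -> lock at row 1

Answer: 1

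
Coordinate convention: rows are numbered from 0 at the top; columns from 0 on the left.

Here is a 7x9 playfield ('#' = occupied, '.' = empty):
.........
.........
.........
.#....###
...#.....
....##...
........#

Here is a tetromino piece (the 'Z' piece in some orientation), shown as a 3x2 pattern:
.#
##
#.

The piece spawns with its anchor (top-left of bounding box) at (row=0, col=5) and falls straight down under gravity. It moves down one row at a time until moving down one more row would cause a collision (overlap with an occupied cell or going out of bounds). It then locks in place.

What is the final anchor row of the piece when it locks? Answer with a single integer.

Answer: 1

Derivation:
Spawn at (row=0, col=5). Try each row:
  row 0: fits
  row 1: fits
  row 2: blocked -> lock at row 1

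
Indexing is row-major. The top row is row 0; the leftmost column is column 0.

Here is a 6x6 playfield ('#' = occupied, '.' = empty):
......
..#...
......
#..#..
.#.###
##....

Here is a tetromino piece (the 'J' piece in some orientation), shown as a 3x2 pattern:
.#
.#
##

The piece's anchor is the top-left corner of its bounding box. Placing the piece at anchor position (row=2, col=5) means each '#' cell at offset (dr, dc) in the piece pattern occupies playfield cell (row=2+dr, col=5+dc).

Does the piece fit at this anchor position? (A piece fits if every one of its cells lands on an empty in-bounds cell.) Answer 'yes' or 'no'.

Answer: no

Derivation:
Check each piece cell at anchor (2, 5):
  offset (0,1) -> (2,6): out of bounds -> FAIL
  offset (1,1) -> (3,6): out of bounds -> FAIL
  offset (2,0) -> (4,5): occupied ('#') -> FAIL
  offset (2,1) -> (4,6): out of bounds -> FAIL
All cells valid: no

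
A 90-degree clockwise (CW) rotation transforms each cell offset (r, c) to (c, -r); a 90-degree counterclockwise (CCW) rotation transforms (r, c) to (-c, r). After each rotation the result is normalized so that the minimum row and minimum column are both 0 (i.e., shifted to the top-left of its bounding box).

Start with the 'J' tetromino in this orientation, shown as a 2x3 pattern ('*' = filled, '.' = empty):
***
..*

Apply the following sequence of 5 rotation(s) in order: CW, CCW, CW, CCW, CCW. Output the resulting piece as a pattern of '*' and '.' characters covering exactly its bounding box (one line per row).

Start:
***
..*
After rotation 1 (CW):
.*
.*
**
After rotation 2 (CCW):
***
..*
After rotation 3 (CW):
.*
.*
**
After rotation 4 (CCW):
***
..*
After rotation 5 (CCW):
**
*.
*.

Answer: **
*.
*.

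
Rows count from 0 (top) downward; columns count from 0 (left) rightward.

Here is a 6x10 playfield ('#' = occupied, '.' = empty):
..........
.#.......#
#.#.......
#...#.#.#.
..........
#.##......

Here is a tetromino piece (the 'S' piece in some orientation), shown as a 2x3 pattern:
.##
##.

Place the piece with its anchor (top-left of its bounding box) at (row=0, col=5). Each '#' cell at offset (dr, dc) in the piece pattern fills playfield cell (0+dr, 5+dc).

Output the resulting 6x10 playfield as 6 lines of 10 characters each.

Fill (0+0,5+1) = (0,6)
Fill (0+0,5+2) = (0,7)
Fill (0+1,5+0) = (1,5)
Fill (0+1,5+1) = (1,6)

Answer: ......##..
.#...##..#
#.#.......
#...#.#.#.
..........
#.##......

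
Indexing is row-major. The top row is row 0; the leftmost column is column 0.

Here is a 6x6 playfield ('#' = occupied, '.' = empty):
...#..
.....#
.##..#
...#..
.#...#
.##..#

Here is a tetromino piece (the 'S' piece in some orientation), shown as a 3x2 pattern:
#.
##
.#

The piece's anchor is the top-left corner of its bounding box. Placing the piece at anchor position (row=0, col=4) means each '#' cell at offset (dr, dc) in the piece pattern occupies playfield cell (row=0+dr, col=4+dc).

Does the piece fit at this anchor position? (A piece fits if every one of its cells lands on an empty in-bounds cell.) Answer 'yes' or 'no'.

Answer: no

Derivation:
Check each piece cell at anchor (0, 4):
  offset (0,0) -> (0,4): empty -> OK
  offset (1,0) -> (1,4): empty -> OK
  offset (1,1) -> (1,5): occupied ('#') -> FAIL
  offset (2,1) -> (2,5): occupied ('#') -> FAIL
All cells valid: no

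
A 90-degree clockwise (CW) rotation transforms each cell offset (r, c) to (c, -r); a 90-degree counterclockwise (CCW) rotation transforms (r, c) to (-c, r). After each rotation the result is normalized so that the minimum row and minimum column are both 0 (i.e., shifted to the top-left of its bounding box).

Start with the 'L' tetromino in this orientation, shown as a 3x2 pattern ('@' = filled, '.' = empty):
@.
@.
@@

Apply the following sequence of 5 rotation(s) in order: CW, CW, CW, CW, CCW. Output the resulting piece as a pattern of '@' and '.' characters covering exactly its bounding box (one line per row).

Answer: ..@
@@@

Derivation:
Start:
@.
@.
@@
After rotation 1 (CW):
@@@
@..
After rotation 2 (CW):
@@
.@
.@
After rotation 3 (CW):
..@
@@@
After rotation 4 (CW):
@.
@.
@@
After rotation 5 (CCW):
..@
@@@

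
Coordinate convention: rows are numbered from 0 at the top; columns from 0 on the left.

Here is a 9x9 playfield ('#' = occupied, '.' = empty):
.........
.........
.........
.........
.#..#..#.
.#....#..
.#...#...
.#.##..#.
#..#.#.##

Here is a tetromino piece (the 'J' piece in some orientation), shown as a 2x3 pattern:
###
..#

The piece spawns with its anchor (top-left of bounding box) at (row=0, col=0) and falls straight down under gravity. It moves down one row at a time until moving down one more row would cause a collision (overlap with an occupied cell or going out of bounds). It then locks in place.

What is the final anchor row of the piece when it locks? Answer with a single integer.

Spawn at (row=0, col=0). Try each row:
  row 0: fits
  row 1: fits
  row 2: fits
  row 3: fits
  row 4: blocked -> lock at row 3

Answer: 3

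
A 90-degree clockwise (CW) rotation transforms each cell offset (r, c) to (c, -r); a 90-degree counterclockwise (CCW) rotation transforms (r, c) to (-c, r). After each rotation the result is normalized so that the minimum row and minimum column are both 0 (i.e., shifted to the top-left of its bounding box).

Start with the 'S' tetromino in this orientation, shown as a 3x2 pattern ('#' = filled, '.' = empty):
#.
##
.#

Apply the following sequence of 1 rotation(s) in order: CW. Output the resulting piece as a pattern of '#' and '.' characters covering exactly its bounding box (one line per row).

Start:
#.
##
.#
After rotation 1 (CW):
.##
##.

Answer: .##
##.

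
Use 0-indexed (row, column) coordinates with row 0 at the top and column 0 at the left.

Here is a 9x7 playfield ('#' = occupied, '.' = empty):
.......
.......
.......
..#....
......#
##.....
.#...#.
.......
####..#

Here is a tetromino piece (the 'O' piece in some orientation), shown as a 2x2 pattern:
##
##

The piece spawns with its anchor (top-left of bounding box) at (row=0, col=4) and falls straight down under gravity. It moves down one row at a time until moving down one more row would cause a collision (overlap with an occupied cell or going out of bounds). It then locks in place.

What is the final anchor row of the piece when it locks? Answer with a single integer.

Spawn at (row=0, col=4). Try each row:
  row 0: fits
  row 1: fits
  row 2: fits
  row 3: fits
  row 4: fits
  row 5: blocked -> lock at row 4

Answer: 4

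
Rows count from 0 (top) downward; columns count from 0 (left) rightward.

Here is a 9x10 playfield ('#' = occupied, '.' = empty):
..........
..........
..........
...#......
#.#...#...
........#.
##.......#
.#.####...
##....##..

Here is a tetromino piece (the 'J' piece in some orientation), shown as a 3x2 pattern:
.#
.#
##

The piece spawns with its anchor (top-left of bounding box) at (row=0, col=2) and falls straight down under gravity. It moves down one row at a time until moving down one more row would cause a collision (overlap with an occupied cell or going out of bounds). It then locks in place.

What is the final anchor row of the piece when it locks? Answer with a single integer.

Answer: 0

Derivation:
Spawn at (row=0, col=2). Try each row:
  row 0: fits
  row 1: blocked -> lock at row 0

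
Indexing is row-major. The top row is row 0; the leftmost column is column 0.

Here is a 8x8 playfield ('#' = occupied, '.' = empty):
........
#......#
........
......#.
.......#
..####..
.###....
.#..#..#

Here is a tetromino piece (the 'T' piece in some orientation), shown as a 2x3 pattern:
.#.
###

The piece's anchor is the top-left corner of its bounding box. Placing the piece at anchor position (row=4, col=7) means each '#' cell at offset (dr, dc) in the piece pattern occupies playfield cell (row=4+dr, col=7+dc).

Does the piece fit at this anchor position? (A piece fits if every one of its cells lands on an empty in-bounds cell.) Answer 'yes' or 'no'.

Answer: no

Derivation:
Check each piece cell at anchor (4, 7):
  offset (0,1) -> (4,8): out of bounds -> FAIL
  offset (1,0) -> (5,7): empty -> OK
  offset (1,1) -> (5,8): out of bounds -> FAIL
  offset (1,2) -> (5,9): out of bounds -> FAIL
All cells valid: no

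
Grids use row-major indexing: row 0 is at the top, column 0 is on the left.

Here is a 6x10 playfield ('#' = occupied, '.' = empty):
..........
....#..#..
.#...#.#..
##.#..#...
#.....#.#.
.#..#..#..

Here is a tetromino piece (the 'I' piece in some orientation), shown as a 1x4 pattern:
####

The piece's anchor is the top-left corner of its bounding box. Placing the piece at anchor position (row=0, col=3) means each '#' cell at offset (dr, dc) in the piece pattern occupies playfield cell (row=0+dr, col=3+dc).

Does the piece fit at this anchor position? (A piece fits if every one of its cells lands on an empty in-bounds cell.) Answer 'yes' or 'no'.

Answer: yes

Derivation:
Check each piece cell at anchor (0, 3):
  offset (0,0) -> (0,3): empty -> OK
  offset (0,1) -> (0,4): empty -> OK
  offset (0,2) -> (0,5): empty -> OK
  offset (0,3) -> (0,6): empty -> OK
All cells valid: yes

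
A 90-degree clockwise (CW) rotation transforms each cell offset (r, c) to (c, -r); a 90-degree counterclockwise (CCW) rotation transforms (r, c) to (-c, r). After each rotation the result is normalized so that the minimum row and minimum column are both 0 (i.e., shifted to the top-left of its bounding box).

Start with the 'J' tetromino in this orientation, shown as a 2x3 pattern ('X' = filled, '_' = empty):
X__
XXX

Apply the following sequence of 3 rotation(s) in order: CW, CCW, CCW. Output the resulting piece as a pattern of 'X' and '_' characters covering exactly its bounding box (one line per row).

Start:
X__
XXX
After rotation 1 (CW):
XX
X_
X_
After rotation 2 (CCW):
X__
XXX
After rotation 3 (CCW):
_X
_X
XX

Answer: _X
_X
XX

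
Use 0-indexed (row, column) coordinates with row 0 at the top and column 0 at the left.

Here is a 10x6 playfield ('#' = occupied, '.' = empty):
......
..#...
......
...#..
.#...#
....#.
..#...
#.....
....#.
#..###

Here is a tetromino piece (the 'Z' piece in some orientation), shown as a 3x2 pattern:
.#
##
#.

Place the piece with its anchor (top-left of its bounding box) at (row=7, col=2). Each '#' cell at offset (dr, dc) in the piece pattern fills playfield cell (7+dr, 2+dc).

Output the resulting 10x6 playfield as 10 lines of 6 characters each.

Answer: ......
..#...
......
...#..
.#...#
....#.
..#...
#..#..
..###.
#.####

Derivation:
Fill (7+0,2+1) = (7,3)
Fill (7+1,2+0) = (8,2)
Fill (7+1,2+1) = (8,3)
Fill (7+2,2+0) = (9,2)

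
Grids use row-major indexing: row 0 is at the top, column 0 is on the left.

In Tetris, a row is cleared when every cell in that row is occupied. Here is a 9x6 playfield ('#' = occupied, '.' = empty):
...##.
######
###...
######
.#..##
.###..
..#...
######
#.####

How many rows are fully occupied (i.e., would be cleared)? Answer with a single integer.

Check each row:
  row 0: 4 empty cells -> not full
  row 1: 0 empty cells -> FULL (clear)
  row 2: 3 empty cells -> not full
  row 3: 0 empty cells -> FULL (clear)
  row 4: 3 empty cells -> not full
  row 5: 3 empty cells -> not full
  row 6: 5 empty cells -> not full
  row 7: 0 empty cells -> FULL (clear)
  row 8: 1 empty cell -> not full
Total rows cleared: 3

Answer: 3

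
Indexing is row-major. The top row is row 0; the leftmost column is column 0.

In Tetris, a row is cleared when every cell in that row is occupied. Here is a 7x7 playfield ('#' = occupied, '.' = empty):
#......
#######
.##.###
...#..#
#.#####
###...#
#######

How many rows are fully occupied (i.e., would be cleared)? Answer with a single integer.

Check each row:
  row 0: 6 empty cells -> not full
  row 1: 0 empty cells -> FULL (clear)
  row 2: 2 empty cells -> not full
  row 3: 5 empty cells -> not full
  row 4: 1 empty cell -> not full
  row 5: 3 empty cells -> not full
  row 6: 0 empty cells -> FULL (clear)
Total rows cleared: 2

Answer: 2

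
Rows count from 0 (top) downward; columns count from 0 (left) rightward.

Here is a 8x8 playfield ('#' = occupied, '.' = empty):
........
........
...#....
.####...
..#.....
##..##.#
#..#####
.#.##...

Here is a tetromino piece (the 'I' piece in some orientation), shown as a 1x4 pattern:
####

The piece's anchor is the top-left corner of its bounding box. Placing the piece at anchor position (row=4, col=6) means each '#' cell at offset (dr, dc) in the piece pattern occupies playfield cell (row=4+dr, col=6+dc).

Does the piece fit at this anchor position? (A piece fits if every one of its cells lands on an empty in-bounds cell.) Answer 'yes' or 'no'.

Check each piece cell at anchor (4, 6):
  offset (0,0) -> (4,6): empty -> OK
  offset (0,1) -> (4,7): empty -> OK
  offset (0,2) -> (4,8): out of bounds -> FAIL
  offset (0,3) -> (4,9): out of bounds -> FAIL
All cells valid: no

Answer: no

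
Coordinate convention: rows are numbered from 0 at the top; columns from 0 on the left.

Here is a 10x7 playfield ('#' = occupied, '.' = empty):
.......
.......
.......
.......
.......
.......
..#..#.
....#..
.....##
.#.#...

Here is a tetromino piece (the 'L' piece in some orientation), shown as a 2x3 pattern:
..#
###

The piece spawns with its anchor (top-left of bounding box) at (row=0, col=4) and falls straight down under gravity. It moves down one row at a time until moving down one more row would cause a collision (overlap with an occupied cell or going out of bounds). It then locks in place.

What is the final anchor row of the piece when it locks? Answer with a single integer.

Spawn at (row=0, col=4). Try each row:
  row 0: fits
  row 1: fits
  row 2: fits
  row 3: fits
  row 4: fits
  row 5: blocked -> lock at row 4

Answer: 4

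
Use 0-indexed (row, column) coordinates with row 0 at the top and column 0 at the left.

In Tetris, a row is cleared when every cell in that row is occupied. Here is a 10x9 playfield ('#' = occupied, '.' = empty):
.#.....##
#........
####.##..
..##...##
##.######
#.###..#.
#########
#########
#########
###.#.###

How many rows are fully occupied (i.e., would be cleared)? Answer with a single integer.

Check each row:
  row 0: 6 empty cells -> not full
  row 1: 8 empty cells -> not full
  row 2: 3 empty cells -> not full
  row 3: 5 empty cells -> not full
  row 4: 1 empty cell -> not full
  row 5: 4 empty cells -> not full
  row 6: 0 empty cells -> FULL (clear)
  row 7: 0 empty cells -> FULL (clear)
  row 8: 0 empty cells -> FULL (clear)
  row 9: 2 empty cells -> not full
Total rows cleared: 3

Answer: 3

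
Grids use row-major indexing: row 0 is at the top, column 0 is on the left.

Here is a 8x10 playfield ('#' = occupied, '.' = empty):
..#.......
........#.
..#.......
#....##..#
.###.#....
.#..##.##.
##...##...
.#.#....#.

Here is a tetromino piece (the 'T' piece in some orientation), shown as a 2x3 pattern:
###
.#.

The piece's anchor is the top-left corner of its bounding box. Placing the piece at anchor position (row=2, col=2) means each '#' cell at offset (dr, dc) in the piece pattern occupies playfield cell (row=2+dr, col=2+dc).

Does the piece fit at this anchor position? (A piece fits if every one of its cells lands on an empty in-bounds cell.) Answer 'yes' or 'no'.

Check each piece cell at anchor (2, 2):
  offset (0,0) -> (2,2): occupied ('#') -> FAIL
  offset (0,1) -> (2,3): empty -> OK
  offset (0,2) -> (2,4): empty -> OK
  offset (1,1) -> (3,3): empty -> OK
All cells valid: no

Answer: no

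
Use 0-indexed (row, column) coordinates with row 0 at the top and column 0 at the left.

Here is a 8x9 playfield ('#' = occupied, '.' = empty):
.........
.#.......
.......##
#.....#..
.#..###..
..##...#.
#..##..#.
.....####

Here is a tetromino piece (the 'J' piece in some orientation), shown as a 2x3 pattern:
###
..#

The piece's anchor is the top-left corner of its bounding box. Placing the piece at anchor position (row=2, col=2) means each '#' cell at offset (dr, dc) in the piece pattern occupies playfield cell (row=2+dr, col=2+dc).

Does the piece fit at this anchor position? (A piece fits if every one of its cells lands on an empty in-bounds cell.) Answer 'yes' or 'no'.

Check each piece cell at anchor (2, 2):
  offset (0,0) -> (2,2): empty -> OK
  offset (0,1) -> (2,3): empty -> OK
  offset (0,2) -> (2,4): empty -> OK
  offset (1,2) -> (3,4): empty -> OK
All cells valid: yes

Answer: yes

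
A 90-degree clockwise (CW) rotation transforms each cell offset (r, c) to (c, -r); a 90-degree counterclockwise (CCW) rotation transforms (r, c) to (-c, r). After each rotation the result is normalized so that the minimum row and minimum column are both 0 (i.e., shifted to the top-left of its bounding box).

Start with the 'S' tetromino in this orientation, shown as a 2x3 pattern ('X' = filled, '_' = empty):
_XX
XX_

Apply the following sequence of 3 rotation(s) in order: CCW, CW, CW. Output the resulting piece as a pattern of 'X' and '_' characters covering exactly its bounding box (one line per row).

Answer: X_
XX
_X

Derivation:
Start:
_XX
XX_
After rotation 1 (CCW):
X_
XX
_X
After rotation 2 (CW):
_XX
XX_
After rotation 3 (CW):
X_
XX
_X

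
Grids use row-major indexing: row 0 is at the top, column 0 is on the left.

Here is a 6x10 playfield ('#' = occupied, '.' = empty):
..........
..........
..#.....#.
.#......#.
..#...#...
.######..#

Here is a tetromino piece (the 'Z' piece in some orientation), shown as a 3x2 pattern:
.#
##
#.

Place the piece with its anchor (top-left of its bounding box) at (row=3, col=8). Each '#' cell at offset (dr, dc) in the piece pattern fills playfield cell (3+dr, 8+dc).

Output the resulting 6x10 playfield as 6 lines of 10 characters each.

Answer: ..........
..........
..#.....#.
.#......##
..#...#.##
.######.##

Derivation:
Fill (3+0,8+1) = (3,9)
Fill (3+1,8+0) = (4,8)
Fill (3+1,8+1) = (4,9)
Fill (3+2,8+0) = (5,8)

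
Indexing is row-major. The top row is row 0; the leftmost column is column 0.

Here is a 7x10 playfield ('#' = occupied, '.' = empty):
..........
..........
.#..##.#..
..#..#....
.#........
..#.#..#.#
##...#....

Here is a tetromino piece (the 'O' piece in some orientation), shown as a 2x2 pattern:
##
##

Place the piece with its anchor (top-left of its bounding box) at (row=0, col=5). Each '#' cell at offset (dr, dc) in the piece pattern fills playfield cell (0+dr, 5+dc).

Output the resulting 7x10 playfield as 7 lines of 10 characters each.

Fill (0+0,5+0) = (0,5)
Fill (0+0,5+1) = (0,6)
Fill (0+1,5+0) = (1,5)
Fill (0+1,5+1) = (1,6)

Answer: .....##...
.....##...
.#..##.#..
..#..#....
.#........
..#.#..#.#
##...#....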